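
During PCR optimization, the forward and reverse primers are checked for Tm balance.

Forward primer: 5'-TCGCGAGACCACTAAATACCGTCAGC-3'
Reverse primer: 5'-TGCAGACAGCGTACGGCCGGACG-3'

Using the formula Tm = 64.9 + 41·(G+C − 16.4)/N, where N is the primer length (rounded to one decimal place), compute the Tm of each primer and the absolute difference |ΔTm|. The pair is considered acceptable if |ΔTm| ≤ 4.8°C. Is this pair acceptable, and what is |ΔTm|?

|ΔTm| = 3.1°C; the pair is acceptable.

Forward: G+C = 14, N = 26 → Tm = 64.9 + 41·(14 − 16.4)/26 = 61.1°C.
Reverse: G+C = 16, N = 23 → Tm = 64.9 + 41·(16 − 16.4)/23 = 64.2°C.
|ΔTm| = |61.1 − 64.2| = 3.1°C, ≤ 4.8°C.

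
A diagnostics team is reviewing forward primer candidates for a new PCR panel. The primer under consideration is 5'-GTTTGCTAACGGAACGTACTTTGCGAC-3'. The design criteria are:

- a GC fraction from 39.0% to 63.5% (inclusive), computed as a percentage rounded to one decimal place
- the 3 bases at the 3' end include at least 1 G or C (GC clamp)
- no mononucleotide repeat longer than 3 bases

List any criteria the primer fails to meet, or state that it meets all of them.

Meets all criteria.

Base counts: A=6, T=8, G=7, C=6 (length 27).
GC content: GC 13/27 = 48.1% ✓
GC clamp: 3' end GAC has 2 G/C ✓
homopolymer run: longest run = 3 ✓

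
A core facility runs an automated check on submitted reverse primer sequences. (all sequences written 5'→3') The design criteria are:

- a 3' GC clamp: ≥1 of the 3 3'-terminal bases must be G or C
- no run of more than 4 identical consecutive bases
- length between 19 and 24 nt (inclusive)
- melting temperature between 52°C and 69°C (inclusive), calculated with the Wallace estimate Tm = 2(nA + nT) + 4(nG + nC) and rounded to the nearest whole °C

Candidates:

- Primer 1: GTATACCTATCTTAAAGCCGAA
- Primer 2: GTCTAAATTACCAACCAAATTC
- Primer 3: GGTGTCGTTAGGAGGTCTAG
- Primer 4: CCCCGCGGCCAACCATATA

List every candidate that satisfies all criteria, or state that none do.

Primer 1, Primer 2 and Primer 3.

Primer 1 (22 nt, A=8 T=6 G=3 C=5): 3' end GAA has 1 G/C ✓; longest run = 3 ✓; length 22 ✓; Tm = 2·14 + 4·8 = 60°C ✓ — passes.
Primer 2 (22 nt, A=9 T=6 G=1 C=6): 3' end TTC has 1 G/C ✓; longest run = 3 ✓; length 22 ✓; Tm = 2·15 + 4·7 = 58°C ✓ — passes.
Primer 3 (20 nt, A=3 T=6 G=9 C=2): 3' end TAG has 1 G/C ✓; longest run = 2 ✓; length 20 ✓; Tm = 2·9 + 4·11 = 62°C ✓ — passes.
Primer 4 (19 nt, A=5 T=2 G=3 C=9): 3' end ATA has 0 G/C, need ≥1 ✗; longest run = 4 ✓; length 19 ✓; Tm = 2·7 + 4·12 = 62°C ✓ — fails.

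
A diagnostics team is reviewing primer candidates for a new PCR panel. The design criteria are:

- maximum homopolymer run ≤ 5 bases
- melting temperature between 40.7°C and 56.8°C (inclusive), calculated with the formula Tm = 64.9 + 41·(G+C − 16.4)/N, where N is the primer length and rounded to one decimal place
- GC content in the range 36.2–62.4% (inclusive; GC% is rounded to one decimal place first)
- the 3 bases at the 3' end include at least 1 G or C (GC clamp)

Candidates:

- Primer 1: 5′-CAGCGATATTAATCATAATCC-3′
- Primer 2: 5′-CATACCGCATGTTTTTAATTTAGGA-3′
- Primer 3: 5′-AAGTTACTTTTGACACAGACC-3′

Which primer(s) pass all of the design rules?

Primer 1 (21 nt, A=8 T=6 G=2 C=5): longest run = 2 ✓; Tm = 64.9 + 41·(7 − 16.4)/21 = 46.5°C ✓; GC 7/21 = 33.3%, outside 36.2–62.4% ✗; 3' end TCC has 2 G/C ✓ — fails.
Primer 2 (25 nt, A=7 T=10 G=4 C=4): longest run = 5 ✓; Tm = 64.9 + 41·(8 − 16.4)/25 = 51.1°C ✓; GC 8/25 = 32.0%, outside 36.2–62.4% ✗; 3' end GGA has 2 G/C ✓ — fails.
Primer 3 (21 nt, A=7 T=6 G=3 C=5): longest run = 4 ✓; Tm = 64.9 + 41·(8 − 16.4)/21 = 48.5°C ✓; GC 8/21 = 38.1% ✓; 3' end ACC has 2 G/C ✓ — passes.

Primer 3 only.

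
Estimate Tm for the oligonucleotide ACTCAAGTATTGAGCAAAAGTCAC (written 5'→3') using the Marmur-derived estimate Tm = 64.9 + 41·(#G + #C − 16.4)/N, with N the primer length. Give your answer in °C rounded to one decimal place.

Base counts: A=10, T=5, G=4, C=5; G+C = 9, N = 24.
Tm = 64.9 + 41·(9 − 16.4)/24 = 64.9 + -303.40/24 = 52.3°C.

52.3°C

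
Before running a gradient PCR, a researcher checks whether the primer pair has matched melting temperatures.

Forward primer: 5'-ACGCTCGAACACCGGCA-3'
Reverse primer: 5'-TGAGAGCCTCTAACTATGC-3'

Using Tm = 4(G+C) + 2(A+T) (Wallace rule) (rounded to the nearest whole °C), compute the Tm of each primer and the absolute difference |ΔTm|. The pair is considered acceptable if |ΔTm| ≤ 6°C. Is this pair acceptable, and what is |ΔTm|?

|ΔTm| = 0°C; the pair is acceptable.

Forward: A=5 T=1 G=4 C=7 → Tm = 2·6 + 4·11 = 56°C.
Reverse: A=5 T=5 G=4 C=5 → Tm = 2·10 + 4·9 = 56°C.
|ΔTm| = |56 − 56| = 0°C, ≤ 6°C.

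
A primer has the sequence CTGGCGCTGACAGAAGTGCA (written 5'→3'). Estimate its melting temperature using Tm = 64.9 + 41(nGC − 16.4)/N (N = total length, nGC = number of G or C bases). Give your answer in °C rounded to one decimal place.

55.9°C

Base counts: A=5, T=3, G=7, C=5; G+C = 12, N = 20.
Tm = 64.9 + 41·(12 − 16.4)/20 = 64.9 + -180.40/20 = 55.9°C.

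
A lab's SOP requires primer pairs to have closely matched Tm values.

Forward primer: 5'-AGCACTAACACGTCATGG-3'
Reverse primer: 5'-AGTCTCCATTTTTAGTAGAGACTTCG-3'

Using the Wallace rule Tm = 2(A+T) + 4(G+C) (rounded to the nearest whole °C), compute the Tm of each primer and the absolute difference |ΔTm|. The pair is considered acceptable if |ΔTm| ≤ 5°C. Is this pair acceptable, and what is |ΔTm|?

Forward: A=6 T=3 G=4 C=5 → Tm = 2·9 + 4·9 = 54°C.
Reverse: A=6 T=10 G=5 C=5 → Tm = 2·16 + 4·10 = 72°C.
|ΔTm| = |54 − 72| = 18°C, > 5°C.

|ΔTm| = 18°C; the pair is not acceptable.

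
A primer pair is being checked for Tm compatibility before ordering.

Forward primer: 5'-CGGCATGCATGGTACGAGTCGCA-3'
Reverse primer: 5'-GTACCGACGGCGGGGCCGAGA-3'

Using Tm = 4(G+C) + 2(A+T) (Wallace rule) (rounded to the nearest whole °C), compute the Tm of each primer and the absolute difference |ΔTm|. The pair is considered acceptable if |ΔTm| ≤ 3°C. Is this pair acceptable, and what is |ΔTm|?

|ΔTm| = 0°C; the pair is acceptable.

Forward: A=5 T=4 G=8 C=6 → Tm = 2·9 + 4·14 = 74°C.
Reverse: A=4 T=1 G=10 C=6 → Tm = 2·5 + 4·16 = 74°C.
|ΔTm| = |74 − 74| = 0°C, ≤ 3°C.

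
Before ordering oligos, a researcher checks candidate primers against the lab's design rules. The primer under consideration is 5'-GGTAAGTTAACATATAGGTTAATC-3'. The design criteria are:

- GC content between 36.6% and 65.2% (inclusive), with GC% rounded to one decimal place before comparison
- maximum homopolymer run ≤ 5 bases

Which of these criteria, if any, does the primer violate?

Fails: GC content.

Base counts: A=9, T=8, G=5, C=2 (length 24).
GC content: GC 7/24 = 29.2%, outside 36.6–65.2% ✗
homopolymer run: longest run = 2 ✓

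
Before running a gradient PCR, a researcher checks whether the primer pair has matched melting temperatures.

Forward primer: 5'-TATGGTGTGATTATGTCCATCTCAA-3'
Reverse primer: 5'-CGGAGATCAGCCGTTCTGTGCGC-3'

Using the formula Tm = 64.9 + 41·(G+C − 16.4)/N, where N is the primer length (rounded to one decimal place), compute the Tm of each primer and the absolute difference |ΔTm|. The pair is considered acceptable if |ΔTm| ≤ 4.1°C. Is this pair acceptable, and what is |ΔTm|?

Forward: G+C = 9, N = 25 → Tm = 64.9 + 41·(9 − 16.4)/25 = 52.8°C.
Reverse: G+C = 15, N = 23 → Tm = 64.9 + 41·(15 − 16.4)/23 = 62.4°C.
|ΔTm| = |52.8 − 62.4| = 9.6°C, > 4.1°C.

|ΔTm| = 9.6°C; the pair is not acceptable.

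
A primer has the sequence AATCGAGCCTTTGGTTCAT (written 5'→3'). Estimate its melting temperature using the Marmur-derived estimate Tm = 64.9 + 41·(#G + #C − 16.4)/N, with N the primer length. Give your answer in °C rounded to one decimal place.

46.8°C

Base counts: A=4, T=7, G=4, C=4; G+C = 8, N = 19.
Tm = 64.9 + 41·(8 − 16.4)/19 = 64.9 + -344.40/19 = 46.8°C.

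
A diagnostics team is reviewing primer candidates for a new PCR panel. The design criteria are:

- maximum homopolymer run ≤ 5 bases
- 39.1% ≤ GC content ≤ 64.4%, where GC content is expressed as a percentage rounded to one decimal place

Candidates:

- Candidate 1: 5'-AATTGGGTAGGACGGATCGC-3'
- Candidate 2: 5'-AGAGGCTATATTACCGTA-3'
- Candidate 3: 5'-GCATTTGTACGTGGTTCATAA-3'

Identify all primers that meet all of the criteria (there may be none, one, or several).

Candidate 1 (20 nt, A=5 T=4 G=8 C=3): longest run = 3 ✓; GC 11/20 = 55.0% ✓ — passes.
Candidate 2 (18 nt, A=6 T=5 G=4 C=3): longest run = 2 ✓; GC 7/18 = 38.9%, outside 39.1–64.4% ✗ — fails.
Candidate 3 (21 nt, A=5 T=8 G=5 C=3): longest run = 3 ✓; GC 8/21 = 38.1%, outside 39.1–64.4% ✗ — fails.

Candidate 1 only.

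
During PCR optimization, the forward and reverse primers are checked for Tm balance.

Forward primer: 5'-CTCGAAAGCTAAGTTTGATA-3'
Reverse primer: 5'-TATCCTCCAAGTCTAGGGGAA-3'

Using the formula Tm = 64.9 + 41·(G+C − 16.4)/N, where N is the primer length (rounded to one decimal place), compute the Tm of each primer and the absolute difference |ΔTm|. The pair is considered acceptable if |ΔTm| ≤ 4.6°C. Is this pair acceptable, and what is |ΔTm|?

|ΔTm| = 6.8°C; the pair is not acceptable.

Forward: G+C = 7, N = 20 → Tm = 64.9 + 41·(7 − 16.4)/20 = 45.6°C.
Reverse: G+C = 10, N = 21 → Tm = 64.9 + 41·(10 − 16.4)/21 = 52.4°C.
|ΔTm| = |45.6 − 52.4| = 6.8°C, > 4.6°C.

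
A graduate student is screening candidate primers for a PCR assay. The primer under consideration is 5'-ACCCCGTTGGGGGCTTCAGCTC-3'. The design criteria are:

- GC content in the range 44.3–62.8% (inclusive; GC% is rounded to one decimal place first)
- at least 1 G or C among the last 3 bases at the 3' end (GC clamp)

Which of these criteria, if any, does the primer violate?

Fails: GC content.

Base counts: A=2, T=5, G=7, C=8 (length 22).
GC content: GC 15/22 = 68.2%, outside 44.3–62.8% ✗
GC clamp: 3' end CTC has 2 G/C ✓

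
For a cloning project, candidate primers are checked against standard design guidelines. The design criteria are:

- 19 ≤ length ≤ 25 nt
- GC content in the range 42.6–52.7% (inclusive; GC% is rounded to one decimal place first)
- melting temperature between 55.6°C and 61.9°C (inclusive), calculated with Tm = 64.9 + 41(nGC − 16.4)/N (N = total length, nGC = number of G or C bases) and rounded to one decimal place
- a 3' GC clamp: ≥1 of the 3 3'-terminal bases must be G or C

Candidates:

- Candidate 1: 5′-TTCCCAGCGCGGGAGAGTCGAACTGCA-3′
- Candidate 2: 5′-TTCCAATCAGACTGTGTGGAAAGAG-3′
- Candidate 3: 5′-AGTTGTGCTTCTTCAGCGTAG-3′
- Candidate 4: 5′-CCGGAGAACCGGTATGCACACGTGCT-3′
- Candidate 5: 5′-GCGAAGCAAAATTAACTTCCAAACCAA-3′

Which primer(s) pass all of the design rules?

Candidate 1 (27 nt, A=6 T=4 G=9 C=8): length 27, outside 19–25 ✗; GC 17/27 = 63.0%, outside 42.6–52.7% ✗; Tm = 64.9 + 41·(17 − 16.4)/27 = 65.8°C, outside 55.6–61.9°C ✗; 3' end GCA has 2 G/C ✓ — fails.
Candidate 2 (25 nt, A=8 T=6 G=7 C=4): length 25 ✓; GC 11/25 = 44.0% ✓; Tm = 64.9 + 41·(11 − 16.4)/25 = 56.0°C ✓; 3' end GAG has 2 G/C ✓ — passes.
Candidate 3 (21 nt, A=3 T=8 G=6 C=4): length 21 ✓; GC 10/21 = 47.6% ✓; Tm = 64.9 + 41·(10 − 16.4)/21 = 52.4°C, outside 55.6–61.9°C ✗; 3' end TAG has 1 G/C ✓ — fails.
Candidate 4 (26 nt, A=6 T=4 G=8 C=8): length 26, outside 19–25 ✗; GC 16/26 = 61.5%, outside 42.6–52.7% ✗; Tm = 64.9 + 41·(16 − 16.4)/26 = 64.3°C, outside 55.6–61.9°C ✗; 3' end GCT has 2 G/C ✓ — fails.
Candidate 5 (27 nt, A=13 T=4 G=3 C=7): length 27, outside 19–25 ✗; GC 10/27 = 37.0%, outside 42.6–52.7% ✗; Tm = 64.9 + 41·(10 − 16.4)/27 = 55.2°C, outside 55.6–61.9°C ✗; 3' end CAA has 1 G/C ✓ — fails.

Candidate 2 only.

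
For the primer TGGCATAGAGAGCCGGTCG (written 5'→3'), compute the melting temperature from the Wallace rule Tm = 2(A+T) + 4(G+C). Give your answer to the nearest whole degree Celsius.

Base counts: A=4, T=3, G=8, C=4 (length 19).
Tm = 2·(4+3) + 4·(8+4) = 2·7 + 4·12 = 14 + 48 = 62°C.

62°C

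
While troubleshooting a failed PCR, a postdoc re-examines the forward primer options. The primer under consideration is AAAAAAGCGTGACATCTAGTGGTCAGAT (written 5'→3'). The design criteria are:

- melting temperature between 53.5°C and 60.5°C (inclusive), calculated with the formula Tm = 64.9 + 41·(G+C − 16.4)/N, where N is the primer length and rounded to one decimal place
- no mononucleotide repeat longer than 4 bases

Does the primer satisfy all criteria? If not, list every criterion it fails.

Fails: homopolymer run.

Base counts: A=11, T=6, G=7, C=4 (length 28).
Tm: Tm = 64.9 + 41·(11 − 16.4)/28 = 57.0°C ✓
homopolymer run: longest run = 6, exceeds 4 ✗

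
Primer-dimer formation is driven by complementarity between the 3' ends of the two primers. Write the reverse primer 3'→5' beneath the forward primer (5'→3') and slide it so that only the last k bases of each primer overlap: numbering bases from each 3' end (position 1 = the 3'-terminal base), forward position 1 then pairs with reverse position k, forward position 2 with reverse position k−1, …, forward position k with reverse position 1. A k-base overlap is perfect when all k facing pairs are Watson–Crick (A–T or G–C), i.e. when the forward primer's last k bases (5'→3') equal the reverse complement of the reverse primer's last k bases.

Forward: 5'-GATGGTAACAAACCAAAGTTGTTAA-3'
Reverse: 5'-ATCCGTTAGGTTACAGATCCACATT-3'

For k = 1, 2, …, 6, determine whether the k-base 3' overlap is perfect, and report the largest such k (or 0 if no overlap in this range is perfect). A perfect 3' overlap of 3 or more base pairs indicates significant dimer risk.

Last 6 bases (5'→3') — forward …TGTTAA, reverse …CACATT.
Reverse complement of the reverse primer's last 6 bases: AATGTG; its first k bases are the reverse complement of the reverse primer's last k bases, so a perfect k-base overlap needs the forward primer's last k bases to equal them.
Comparing (forward last k vs required): k=1: A vs A ✓; k=2: AA vs AA ✓; k=3: TAA vs AAT ✗; k=4: TTAA vs AATG ✗; k=5: GTTAA vs AATGT ✗; k=6: TGTTAA vs AATGTG ✗.
Perfect overlaps at k = 1, 2; the largest is 2.

Longest perfect overlap: 2 complementary base pairs; below the dimer-risk threshold (threshold 3).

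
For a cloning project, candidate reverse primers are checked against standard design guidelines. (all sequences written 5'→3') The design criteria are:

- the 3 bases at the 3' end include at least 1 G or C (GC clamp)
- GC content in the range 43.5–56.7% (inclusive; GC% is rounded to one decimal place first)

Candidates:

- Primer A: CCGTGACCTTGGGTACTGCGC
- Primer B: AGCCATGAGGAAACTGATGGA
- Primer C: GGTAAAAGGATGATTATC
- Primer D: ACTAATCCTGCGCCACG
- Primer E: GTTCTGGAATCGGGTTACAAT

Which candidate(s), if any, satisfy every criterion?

Primer A (21 nt, A=2 T=5 G=7 C=7): 3' end CGC has 3 G/C ✓; GC 14/21 = 66.7%, outside 43.5–56.7% ✗ — fails.
Primer B (21 nt, A=8 T=3 G=7 C=3): 3' end GGA has 2 G/C ✓; GC 10/21 = 47.6% ✓ — passes.
Primer C (18 nt, A=7 T=5 G=5 C=1): 3' end ATC has 1 G/C ✓; GC 6/18 = 33.3%, outside 43.5–56.7% ✗ — fails.
Primer D (17 nt, A=4 T=3 G=3 C=7): 3' end ACG has 2 G/C ✓; GC 10/17 = 58.8%, outside 43.5–56.7% ✗ — fails.
Primer E (21 nt, A=5 T=7 G=6 C=3): 3' end AAT has 0 G/C, need ≥1 ✗; GC 9/21 = 42.9%, outside 43.5–56.7% ✗ — fails.

Primer B only.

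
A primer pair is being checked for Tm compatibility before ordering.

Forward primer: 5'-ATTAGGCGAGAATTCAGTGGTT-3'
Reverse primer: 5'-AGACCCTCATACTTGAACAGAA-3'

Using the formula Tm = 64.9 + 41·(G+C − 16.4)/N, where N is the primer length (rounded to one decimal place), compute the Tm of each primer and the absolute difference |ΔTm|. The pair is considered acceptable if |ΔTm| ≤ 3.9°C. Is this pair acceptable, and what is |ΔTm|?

|ΔTm| = 0.0°C; the pair is acceptable.

Forward: G+C = 9, N = 22 → Tm = 64.9 + 41·(9 − 16.4)/22 = 51.1°C.
Reverse: G+C = 9, N = 22 → Tm = 64.9 + 41·(9 − 16.4)/22 = 51.1°C.
|ΔTm| = |51.1 − 51.1| = 0.0°C, ≤ 3.9°C.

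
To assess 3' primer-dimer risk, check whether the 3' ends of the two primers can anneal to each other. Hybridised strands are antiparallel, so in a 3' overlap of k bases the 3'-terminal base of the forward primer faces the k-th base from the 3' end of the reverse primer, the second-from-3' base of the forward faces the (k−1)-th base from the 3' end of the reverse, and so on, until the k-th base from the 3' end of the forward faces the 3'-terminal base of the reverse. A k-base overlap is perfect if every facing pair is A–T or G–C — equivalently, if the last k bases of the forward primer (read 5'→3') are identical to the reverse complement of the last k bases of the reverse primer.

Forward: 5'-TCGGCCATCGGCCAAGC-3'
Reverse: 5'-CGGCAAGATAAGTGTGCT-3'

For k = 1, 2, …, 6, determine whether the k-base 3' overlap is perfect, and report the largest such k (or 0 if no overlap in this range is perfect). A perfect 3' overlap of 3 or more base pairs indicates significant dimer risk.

Longest perfect overlap: 3 complementary base pairs; significant dimer risk (threshold 3).

Last 6 bases (5'→3') — forward …CCAAGC, reverse …TGTGCT.
Reverse complement of the reverse primer's last 6 bases: AGCACA; its first k bases are the reverse complement of the reverse primer's last k bases, so a perfect k-base overlap needs the forward primer's last k bases to equal them.
Comparing (forward last k vs required): k=1: C vs A ✗; k=2: GC vs AG ✗; k=3: AGC vs AGC ✓; k=4: AAGC vs AGCA ✗; k=5: CAAGC vs AGCAC ✗; k=6: CCAAGC vs AGCACA ✗.
Only k = 3 is perfect, so the longest perfect 3' overlap is 3.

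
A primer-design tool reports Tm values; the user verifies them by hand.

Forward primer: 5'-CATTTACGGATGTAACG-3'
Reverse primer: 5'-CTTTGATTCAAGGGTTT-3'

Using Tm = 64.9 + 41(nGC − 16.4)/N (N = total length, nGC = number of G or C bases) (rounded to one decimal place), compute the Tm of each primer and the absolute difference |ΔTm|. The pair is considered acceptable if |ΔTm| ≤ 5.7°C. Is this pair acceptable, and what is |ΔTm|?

Forward: G+C = 7, N = 17 → Tm = 64.9 + 41·(7 − 16.4)/17 = 42.2°C.
Reverse: G+C = 6, N = 17 → Tm = 64.9 + 41·(6 − 16.4)/17 = 39.8°C.
|ΔTm| = |42.2 − 39.8| = 2.4°C, ≤ 5.7°C.

|ΔTm| = 2.4°C; the pair is acceptable.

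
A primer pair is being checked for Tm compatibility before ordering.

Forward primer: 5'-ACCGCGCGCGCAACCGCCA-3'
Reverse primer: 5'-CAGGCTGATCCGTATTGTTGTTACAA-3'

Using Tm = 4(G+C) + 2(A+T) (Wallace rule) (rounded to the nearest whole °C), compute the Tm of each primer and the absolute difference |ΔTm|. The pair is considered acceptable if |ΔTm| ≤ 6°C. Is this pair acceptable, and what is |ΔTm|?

|ΔTm| = 6°C; the pair is acceptable.

Forward: A=4 T=0 G=5 C=10 → Tm = 2·4 + 4·15 = 68°C.
Reverse: A=6 T=9 G=6 C=5 → Tm = 2·15 + 4·11 = 74°C.
|ΔTm| = |68 − 74| = 6°C, ≤ 6°C.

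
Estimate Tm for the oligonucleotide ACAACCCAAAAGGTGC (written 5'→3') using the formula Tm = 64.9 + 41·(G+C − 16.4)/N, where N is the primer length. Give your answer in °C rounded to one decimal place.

Base counts: A=7, T=1, G=3, C=5; G+C = 8, N = 16.
Tm = 64.9 + 41·(8 − 16.4)/16 = 64.9 + -344.40/16 = 43.4°C.

43.4°C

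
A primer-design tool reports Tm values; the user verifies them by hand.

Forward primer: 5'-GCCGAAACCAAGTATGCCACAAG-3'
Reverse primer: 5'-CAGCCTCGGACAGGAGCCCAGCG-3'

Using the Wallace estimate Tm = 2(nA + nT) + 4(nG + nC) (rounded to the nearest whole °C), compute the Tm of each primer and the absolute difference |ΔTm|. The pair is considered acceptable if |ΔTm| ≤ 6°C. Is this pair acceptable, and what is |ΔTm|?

Forward: A=9 T=2 G=5 C=7 → Tm = 2·11 + 4·12 = 70°C.
Reverse: A=5 T=1 G=8 C=9 → Tm = 2·6 + 4·17 = 80°C.
|ΔTm| = |70 − 80| = 10°C, > 6°C.

|ΔTm| = 10°C; the pair is not acceptable.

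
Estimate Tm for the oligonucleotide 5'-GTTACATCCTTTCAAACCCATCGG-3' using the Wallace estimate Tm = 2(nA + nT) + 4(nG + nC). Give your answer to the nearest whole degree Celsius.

Base counts: A=6, T=7, G=3, C=8 (length 24).
Tm = 2·(6+7) + 4·(3+8) = 2·13 + 4·11 = 26 + 44 = 70°C.

70°C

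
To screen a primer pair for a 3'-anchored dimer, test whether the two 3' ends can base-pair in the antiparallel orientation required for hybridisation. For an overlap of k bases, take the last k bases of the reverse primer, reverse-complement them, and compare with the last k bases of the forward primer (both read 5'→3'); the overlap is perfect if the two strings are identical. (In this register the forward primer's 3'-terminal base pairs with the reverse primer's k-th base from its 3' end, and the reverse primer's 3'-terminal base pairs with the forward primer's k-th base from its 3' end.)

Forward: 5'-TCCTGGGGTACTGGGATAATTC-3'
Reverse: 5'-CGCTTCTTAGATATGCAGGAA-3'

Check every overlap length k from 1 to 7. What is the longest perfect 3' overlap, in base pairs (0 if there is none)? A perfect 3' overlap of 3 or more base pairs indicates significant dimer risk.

Last 7 bases (5'→3') — forward …ATAATTC, reverse …GCAGGAA.
Reverse complement of the reverse primer's last 7 bases: TTCCTGC; its first k bases are the reverse complement of the reverse primer's last k bases, so a perfect k-base overlap needs the forward primer's last k bases to equal them.
Comparing (forward last k vs required): k=1: C vs T ✗; k=2: TC vs TT ✗; k=3: TTC vs TTC ✓; k=4: ATTC vs TTCC ✗; k=5: AATTC vs TTCCT ✗; k=6: TAATTC vs TTCCTG ✗; k=7: ATAATTC vs TTCCTGC ✗.
Only k = 3 is perfect, so the longest perfect 3' overlap is 3.

Longest perfect overlap: 3 complementary base pairs; significant dimer risk (threshold 3).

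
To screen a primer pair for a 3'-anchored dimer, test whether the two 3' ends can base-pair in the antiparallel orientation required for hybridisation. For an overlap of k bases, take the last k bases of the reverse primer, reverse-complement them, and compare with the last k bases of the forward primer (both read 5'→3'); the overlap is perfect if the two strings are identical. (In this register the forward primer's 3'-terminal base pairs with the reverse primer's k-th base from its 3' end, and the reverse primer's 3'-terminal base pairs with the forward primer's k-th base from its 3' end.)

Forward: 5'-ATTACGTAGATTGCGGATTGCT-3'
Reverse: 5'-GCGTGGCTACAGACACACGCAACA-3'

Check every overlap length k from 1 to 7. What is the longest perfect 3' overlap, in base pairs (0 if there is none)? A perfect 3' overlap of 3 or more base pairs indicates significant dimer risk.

Last 7 bases (5'→3') — forward …GATTGCT, reverse …CGCAACA.
Reverse complement of the reverse primer's last 7 bases: TGTTGCG; its first k bases are the reverse complement of the reverse primer's last k bases, so a perfect k-base overlap needs the forward primer's last k bases to equal them.
Comparing (forward last k vs required): k=1: T vs T ✓; k=2: CT vs TG ✗; k=3: GCT vs TGT ✗; k=4: TGCT vs TGTT ✗; k=5: TTGCT vs TGTTG ✗; k=6: ATTGCT vs TGTTGC ✗; k=7: GATTGCT vs TGTTGCG ✗.
Only k = 1 is perfect, so the longest perfect 3' overlap is 1.

Longest perfect overlap: 1 complementary base pair; below the dimer-risk threshold (threshold 3).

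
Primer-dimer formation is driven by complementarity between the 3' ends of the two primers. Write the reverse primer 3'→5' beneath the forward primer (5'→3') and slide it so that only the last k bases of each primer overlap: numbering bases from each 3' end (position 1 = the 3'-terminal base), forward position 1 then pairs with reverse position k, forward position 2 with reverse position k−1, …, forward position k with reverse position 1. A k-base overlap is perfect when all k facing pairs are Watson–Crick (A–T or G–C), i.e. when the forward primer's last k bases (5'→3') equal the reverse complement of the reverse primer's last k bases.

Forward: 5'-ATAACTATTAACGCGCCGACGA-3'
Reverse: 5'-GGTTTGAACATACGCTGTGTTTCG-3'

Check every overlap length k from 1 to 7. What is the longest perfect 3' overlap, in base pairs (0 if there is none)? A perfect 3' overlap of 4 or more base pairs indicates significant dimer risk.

Longest perfect overlap: 3 complementary base pairs; below the dimer-risk threshold (threshold 4).

Last 7 bases (5'→3') — forward …CCGACGA, reverse …TGTTTCG.
Reverse complement of the reverse primer's last 7 bases: CGAAACA; its first k bases are the reverse complement of the reverse primer's last k bases, so a perfect k-base overlap needs the forward primer's last k bases to equal them.
Comparing (forward last k vs required): k=1: A vs C ✗; k=2: GA vs CG ✗; k=3: CGA vs CGA ✓; k=4: ACGA vs CGAA ✗; k=5: GACGA vs CGAAA ✗; k=6: CGACGA vs CGAAAC ✗; k=7: CCGACGA vs CGAAACA ✗.
Only k = 3 is perfect, so the longest perfect 3' overlap is 3.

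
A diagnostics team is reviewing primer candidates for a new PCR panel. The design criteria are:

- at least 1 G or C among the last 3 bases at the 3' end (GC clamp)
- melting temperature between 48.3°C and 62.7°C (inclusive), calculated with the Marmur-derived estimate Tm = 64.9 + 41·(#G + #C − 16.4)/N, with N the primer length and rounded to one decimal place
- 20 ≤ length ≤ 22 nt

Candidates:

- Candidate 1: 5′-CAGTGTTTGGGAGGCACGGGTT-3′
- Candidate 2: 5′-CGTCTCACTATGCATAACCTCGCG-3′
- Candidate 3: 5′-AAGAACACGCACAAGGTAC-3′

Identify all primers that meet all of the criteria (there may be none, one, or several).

Candidate 1 (22 nt, A=3 T=6 G=10 C=3): 3' end GTT has 1 G/C ✓; Tm = 64.9 + 41·(13 − 16.4)/22 = 58.6°C ✓; length 22 ✓ — passes.
Candidate 2 (24 nt, A=5 T=6 G=4 C=9): 3' end GCG has 3 G/C ✓; Tm = 64.9 + 41·(13 − 16.4)/24 = 59.1°C ✓; length 24, outside 20–22 ✗ — fails.
Candidate 3 (19 nt, A=9 T=1 G=4 C=5): 3' end TAC has 1 G/C ✓; Tm = 64.9 + 41·(9 − 16.4)/19 = 48.9°C ✓; length 19, outside 20–22 ✗ — fails.

Candidate 1 only.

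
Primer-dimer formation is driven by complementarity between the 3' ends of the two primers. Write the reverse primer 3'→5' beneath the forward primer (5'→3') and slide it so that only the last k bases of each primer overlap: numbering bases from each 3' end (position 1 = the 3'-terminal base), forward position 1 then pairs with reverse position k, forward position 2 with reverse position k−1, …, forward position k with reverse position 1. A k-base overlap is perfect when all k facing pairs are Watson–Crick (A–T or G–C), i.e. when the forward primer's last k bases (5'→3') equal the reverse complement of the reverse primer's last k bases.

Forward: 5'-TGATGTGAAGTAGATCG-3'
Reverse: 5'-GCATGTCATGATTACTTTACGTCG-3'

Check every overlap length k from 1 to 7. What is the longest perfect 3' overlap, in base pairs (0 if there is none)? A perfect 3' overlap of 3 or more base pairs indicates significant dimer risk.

Last 7 bases (5'→3') — forward …TAGATCG, reverse …TACGTCG.
Reverse complement of the reverse primer's last 7 bases: CGACGTA; its first k bases are the reverse complement of the reverse primer's last k bases, so a perfect k-base overlap needs the forward primer's last k bases to equal them.
Comparing (forward last k vs required): k=1: G vs C ✗; k=2: CG vs CG ✓; k=3: TCG vs CGA ✗; k=4: ATCG vs CGAC ✗; k=5: GATCG vs CGACG ✗; k=6: AGATCG vs CGACGT ✗; k=7: TAGATCG vs CGACGTA ✗.
Only k = 2 is perfect, so the longest perfect 3' overlap is 2.

Longest perfect overlap: 2 complementary base pairs; below the dimer-risk threshold (threshold 3).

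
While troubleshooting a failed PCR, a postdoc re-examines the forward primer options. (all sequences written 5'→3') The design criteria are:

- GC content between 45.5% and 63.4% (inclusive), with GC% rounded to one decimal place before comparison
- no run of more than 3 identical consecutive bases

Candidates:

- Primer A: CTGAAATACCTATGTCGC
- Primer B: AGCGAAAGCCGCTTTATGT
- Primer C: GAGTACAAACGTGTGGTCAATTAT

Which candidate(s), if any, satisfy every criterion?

Primer B only.

Primer A (18 nt, A=5 T=5 G=3 C=5): GC 8/18 = 44.4%, outside 45.5–63.4% ✗; longest run = 3 ✓ — fails.
Primer B (19 nt, A=5 T=5 G=5 C=4): GC 9/19 = 47.4% ✓; longest run = 3 ✓ — passes.
Primer C (24 nt, A=8 T=7 G=6 C=3): GC 9/24 = 37.5%, outside 45.5–63.4% ✗; longest run = 3 ✓ — fails.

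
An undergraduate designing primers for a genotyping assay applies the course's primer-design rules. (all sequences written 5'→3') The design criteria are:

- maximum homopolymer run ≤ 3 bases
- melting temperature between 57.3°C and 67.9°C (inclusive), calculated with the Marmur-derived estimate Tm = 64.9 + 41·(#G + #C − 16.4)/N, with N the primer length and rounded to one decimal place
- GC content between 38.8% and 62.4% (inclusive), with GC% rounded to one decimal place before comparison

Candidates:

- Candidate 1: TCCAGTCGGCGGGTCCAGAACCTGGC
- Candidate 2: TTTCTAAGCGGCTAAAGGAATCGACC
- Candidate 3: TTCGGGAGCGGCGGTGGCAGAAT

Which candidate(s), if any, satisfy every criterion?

Candidate 1 (26 nt, A=4 T=4 G=9 C=9): longest run = 3 ✓; Tm = 64.9 + 41·(18 − 16.4)/26 = 67.4°C ✓; GC 18/26 = 69.2%, outside 38.8–62.4% ✗ — fails.
Candidate 2 (26 nt, A=8 T=6 G=6 C=6): longest run = 3 ✓; Tm = 64.9 + 41·(12 − 16.4)/26 = 58.0°C ✓; GC 12/26 = 46.2% ✓ — passes.
Candidate 3 (23 nt, A=4 T=4 G=11 C=4): longest run = 3 ✓; Tm = 64.9 + 41·(15 − 16.4)/23 = 62.4°C ✓; GC 15/23 = 65.2%, outside 38.8–62.4% ✗ — fails.

Candidate 2 only.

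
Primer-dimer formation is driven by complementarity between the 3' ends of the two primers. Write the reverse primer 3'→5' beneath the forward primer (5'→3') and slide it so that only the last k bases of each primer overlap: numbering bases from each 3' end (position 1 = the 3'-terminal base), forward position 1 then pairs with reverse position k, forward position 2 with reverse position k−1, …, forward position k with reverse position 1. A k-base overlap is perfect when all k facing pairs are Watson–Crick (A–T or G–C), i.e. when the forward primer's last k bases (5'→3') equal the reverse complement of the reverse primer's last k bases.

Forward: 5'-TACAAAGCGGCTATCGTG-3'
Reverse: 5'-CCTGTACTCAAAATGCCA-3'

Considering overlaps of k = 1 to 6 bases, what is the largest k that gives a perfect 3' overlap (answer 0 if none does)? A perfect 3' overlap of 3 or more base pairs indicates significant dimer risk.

Last 6 bases (5'→3') — forward …ATCGTG, reverse …ATGCCA.
Reverse complement of the reverse primer's last 6 bases: TGGCAT; its first k bases are the reverse complement of the reverse primer's last k bases, so a perfect k-base overlap needs the forward primer's last k bases to equal them.
Comparing (forward last k vs required): k=1: G vs T ✗; k=2: TG vs TG ✓; k=3: GTG vs TGG ✗; k=4: CGTG vs TGGC ✗; k=5: TCGTG vs TGGCA ✗; k=6: ATCGTG vs TGGCAT ✗.
Only k = 2 is perfect, so the longest perfect 3' overlap is 2.

Longest perfect overlap: 2 complementary base pairs; below the dimer-risk threshold (threshold 3).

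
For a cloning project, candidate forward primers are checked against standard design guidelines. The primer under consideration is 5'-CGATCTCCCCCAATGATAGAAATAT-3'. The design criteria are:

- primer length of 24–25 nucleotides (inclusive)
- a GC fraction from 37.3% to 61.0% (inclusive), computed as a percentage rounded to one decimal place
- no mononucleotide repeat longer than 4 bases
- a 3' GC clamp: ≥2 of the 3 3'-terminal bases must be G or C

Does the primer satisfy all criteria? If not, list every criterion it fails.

Base counts: A=9, T=6, G=3, C=7 (length 25).
length: length 25 ✓
GC content: GC 10/25 = 40.0% ✓
homopolymer run: longest run = 5, exceeds 4 ✗
GC clamp: 3' end TAT has 0 G/C, need ≥2 ✗

Fails: homopolymer run, GC clamp.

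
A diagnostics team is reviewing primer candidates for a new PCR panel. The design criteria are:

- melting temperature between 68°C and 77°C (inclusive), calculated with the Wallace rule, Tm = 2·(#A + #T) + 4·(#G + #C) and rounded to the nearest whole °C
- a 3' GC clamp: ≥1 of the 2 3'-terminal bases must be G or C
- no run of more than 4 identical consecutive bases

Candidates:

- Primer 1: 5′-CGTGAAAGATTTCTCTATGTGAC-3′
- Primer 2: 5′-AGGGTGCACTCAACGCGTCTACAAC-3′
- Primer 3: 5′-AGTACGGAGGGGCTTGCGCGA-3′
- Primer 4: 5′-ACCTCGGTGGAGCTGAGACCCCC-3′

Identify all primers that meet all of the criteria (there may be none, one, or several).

Primer 1 (23 nt, A=6 T=8 G=5 C=4): Tm = 2·14 + 4·9 = 64°C, outside 68–77°C ✗; 3' end AC has 1 G/C ✓; longest run = 3 ✓ — fails.
Primer 2 (25 nt, A=7 T=4 G=6 C=8): Tm = 2·11 + 4·14 = 78°C, outside 68–77°C ✗; 3' end AC has 1 G/C ✓; longest run = 3 ✓ — fails.
Primer 3 (21 nt, A=4 T=3 G=10 C=4): Tm = 2·7 + 4·14 = 70°C ✓; 3' end GA has 1 G/C ✓; longest run = 4 ✓ — passes.
Primer 4 (23 nt, A=4 T=3 G=7 C=9): Tm = 2·7 + 4·16 = 78°C, outside 68–77°C ✗; 3' end CC has 2 G/C ✓; longest run = 5, exceeds 4 ✗ — fails.

Primer 3 only.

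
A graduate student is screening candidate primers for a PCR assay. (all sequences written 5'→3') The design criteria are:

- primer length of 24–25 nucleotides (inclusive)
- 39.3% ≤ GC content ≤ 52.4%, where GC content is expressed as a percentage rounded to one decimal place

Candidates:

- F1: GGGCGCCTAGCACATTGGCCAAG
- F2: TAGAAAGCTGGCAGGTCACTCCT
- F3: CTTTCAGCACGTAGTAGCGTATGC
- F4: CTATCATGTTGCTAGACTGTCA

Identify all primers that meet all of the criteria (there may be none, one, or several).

F1 (23 nt, A=5 T=3 G=8 C=7): length 23, outside 24–25 ✗; GC 15/23 = 65.2%, outside 39.3–52.4% ✗ — fails.
F2 (23 nt, A=6 T=5 G=6 C=6): length 23, outside 24–25 ✗; GC 12/23 = 52.2% ✓ — fails.
F3 (24 nt, A=5 T=7 G=6 C=6): length 24 ✓; GC 12/24 = 50.0% ✓ — passes.
F4 (22 nt, A=5 T=8 G=4 C=5): length 22, outside 24–25 ✗; GC 9/22 = 40.9% ✓ — fails.

F3 only.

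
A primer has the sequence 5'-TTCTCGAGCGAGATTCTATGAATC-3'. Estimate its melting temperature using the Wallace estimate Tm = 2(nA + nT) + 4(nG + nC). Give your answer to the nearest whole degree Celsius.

Base counts: A=6, T=8, G=5, C=5 (length 24).
Tm = 2·(6+8) + 4·(5+5) = 2·14 + 4·10 = 28 + 40 = 68°C.

68°C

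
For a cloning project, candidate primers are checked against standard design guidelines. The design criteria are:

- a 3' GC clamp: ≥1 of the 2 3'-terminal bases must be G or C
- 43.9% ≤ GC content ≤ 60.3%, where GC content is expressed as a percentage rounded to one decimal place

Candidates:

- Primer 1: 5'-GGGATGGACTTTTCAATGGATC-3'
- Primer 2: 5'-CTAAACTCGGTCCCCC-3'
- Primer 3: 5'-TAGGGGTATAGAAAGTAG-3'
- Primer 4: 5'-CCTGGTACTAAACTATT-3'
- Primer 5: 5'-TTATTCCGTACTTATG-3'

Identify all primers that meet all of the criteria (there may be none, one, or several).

Primer 1 (22 nt, A=5 T=7 G=7 C=3): 3' end TC has 1 G/C ✓; GC 10/22 = 45.5% ✓ — passes.
Primer 2 (16 nt, A=3 T=3 G=2 C=8): 3' end CC has 2 G/C ✓; GC 10/16 = 62.5%, outside 43.9–60.3% ✗ — fails.
Primer 3 (18 nt, A=7 T=4 G=7 C=0): 3' end AG has 1 G/C ✓; GC 7/18 = 38.9%, outside 43.9–60.3% ✗ — fails.
Primer 4 (17 nt, A=5 T=6 G=2 C=4): 3' end TT has 0 G/C, need ≥1 ✗; GC 6/17 = 35.3%, outside 43.9–60.3% ✗ — fails.
Primer 5 (16 nt, A=3 T=8 G=2 C=3): 3' end TG has 1 G/C ✓; GC 5/16 = 31.3%, outside 43.9–60.3% ✗ — fails.

Primer 1 only.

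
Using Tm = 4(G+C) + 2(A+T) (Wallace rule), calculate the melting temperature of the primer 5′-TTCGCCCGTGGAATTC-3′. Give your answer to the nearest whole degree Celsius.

Base counts: A=2, T=5, G=4, C=5 (length 16).
Tm = 2·(2+5) + 4·(4+5) = 2·7 + 4·9 = 14 + 36 = 50°C.

50°C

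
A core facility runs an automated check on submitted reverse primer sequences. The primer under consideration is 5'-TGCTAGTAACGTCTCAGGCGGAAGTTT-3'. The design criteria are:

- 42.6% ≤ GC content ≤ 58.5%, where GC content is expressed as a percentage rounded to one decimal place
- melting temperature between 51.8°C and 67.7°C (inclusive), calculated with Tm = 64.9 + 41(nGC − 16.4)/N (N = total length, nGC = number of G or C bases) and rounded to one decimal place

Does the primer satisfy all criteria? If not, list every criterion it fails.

Meets all criteria.

Base counts: A=6, T=8, G=8, C=5 (length 27).
GC content: GC 13/27 = 48.1% ✓
Tm: Tm = 64.9 + 41·(13 − 16.4)/27 = 59.7°C ✓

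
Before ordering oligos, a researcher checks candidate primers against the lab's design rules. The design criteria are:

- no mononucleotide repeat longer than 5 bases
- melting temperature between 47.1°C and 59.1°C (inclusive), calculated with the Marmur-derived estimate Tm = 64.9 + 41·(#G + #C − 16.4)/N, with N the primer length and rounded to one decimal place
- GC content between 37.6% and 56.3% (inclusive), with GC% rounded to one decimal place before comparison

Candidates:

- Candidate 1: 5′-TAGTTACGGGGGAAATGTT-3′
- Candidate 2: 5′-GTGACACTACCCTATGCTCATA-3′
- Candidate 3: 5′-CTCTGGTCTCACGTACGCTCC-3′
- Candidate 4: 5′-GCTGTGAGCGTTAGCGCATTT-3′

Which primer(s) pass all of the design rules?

Candidate 2 and Candidate 4.

Candidate 1 (19 nt, A=5 T=6 G=7 C=1): longest run = 5 ✓; Tm = 64.9 + 41·(8 − 16.4)/19 = 46.8°C, outside 47.1–59.1°C ✗; GC 8/19 = 42.1% ✓ — fails.
Candidate 2 (22 nt, A=6 T=6 G=3 C=7): longest run = 3 ✓; Tm = 64.9 + 41·(10 − 16.4)/22 = 53.0°C ✓; GC 10/22 = 45.5% ✓ — passes.
Candidate 3 (21 nt, A=2 T=6 G=4 C=9): longest run = 2 ✓; Tm = 64.9 + 41·(13 − 16.4)/21 = 58.3°C ✓; GC 13/21 = 61.9%, outside 37.6–56.3% ✗ — fails.
Candidate 4 (21 nt, A=3 T=7 G=7 C=4): longest run = 3 ✓; Tm = 64.9 + 41·(11 − 16.4)/21 = 54.4°C ✓; GC 11/21 = 52.4% ✓ — passes.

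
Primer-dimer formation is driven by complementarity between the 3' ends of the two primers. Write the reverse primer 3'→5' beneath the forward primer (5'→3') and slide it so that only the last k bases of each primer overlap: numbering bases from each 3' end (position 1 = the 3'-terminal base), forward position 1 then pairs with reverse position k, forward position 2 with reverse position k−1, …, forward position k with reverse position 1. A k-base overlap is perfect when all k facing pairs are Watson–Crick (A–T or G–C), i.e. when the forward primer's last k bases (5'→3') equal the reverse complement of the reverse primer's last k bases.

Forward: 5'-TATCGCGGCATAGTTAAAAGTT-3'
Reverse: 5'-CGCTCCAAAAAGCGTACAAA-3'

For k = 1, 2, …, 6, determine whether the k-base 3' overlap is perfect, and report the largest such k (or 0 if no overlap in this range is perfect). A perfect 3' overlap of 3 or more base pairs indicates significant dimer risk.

Last 6 bases (5'→3') — forward …AAAGTT, reverse …TACAAA.
Reverse complement of the reverse primer's last 6 bases: TTTGTA; its first k bases are the reverse complement of the reverse primer's last k bases, so a perfect k-base overlap needs the forward primer's last k bases to equal them.
Comparing (forward last k vs required): k=1: T vs T ✓; k=2: TT vs TT ✓; k=3: GTT vs TTT ✗; k=4: AGTT vs TTTG ✗; k=5: AAGTT vs TTTGT ✗; k=6: AAAGTT vs TTTGTA ✗.
Perfect overlaps at k = 1, 2; the largest is 2.

Longest perfect overlap: 2 complementary base pairs; below the dimer-risk threshold (threshold 3).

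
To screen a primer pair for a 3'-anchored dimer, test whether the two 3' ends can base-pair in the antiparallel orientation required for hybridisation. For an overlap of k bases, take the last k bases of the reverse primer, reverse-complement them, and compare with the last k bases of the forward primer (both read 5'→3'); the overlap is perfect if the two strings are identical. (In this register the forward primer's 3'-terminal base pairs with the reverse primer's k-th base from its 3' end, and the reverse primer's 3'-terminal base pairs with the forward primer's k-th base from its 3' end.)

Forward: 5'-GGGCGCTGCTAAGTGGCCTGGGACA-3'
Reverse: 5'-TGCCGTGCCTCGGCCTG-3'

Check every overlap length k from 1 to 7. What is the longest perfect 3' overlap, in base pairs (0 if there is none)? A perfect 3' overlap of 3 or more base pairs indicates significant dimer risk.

Last 7 bases (5'→3') — forward …TGGGACA, reverse …CGGCCTG.
Reverse complement of the reverse primer's last 7 bases: CAGGCCG; its first k bases are the reverse complement of the reverse primer's last k bases, so a perfect k-base overlap needs the forward primer's last k bases to equal them.
Comparing (forward last k vs required): k=1: A vs C ✗; k=2: CA vs CA ✓; k=3: ACA vs CAG ✗; k=4: GACA vs CAGG ✗; k=5: GGACA vs CAGGC ✗; k=6: GGGACA vs CAGGCC ✗; k=7: TGGGACA vs CAGGCCG ✗.
Only k = 2 is perfect, so the longest perfect 3' overlap is 2.

Longest perfect overlap: 2 complementary base pairs; below the dimer-risk threshold (threshold 3).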